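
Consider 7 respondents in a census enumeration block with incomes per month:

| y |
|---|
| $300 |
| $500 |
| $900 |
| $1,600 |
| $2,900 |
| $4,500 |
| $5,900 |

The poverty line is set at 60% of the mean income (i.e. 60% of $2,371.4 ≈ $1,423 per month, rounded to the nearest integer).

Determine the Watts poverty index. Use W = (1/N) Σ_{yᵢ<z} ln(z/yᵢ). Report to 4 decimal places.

Below z: $300, $500, $900 (q = 3 of N = 7).
ln(z/y) terms: ln(1423/300) = 1.5567; ln(1423/500) = 1.0459; ln(1423/900) = 0.4581.
W = 3.060782 / 7 = 0.4373.

0.4373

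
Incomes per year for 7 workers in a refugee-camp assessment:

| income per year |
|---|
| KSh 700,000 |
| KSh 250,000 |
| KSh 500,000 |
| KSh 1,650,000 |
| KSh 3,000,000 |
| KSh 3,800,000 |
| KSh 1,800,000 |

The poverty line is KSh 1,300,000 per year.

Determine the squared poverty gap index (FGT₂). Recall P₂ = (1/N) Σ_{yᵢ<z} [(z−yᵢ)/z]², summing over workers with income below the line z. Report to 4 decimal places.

0.1777

Below the line: KSh 250,000, KSh 500,000, KSh 700,000 (q = 3 of N = 7).
Shortfall ratios: (1300000−250000)/1300000 = 0.8077; (1300000−500000)/1300000 = 0.6154; (1300000−700000)/1300000 = 0.4615.
Squared: 0.6524; 0.3787; 0.2130.
Sum = 1.244083; P₂ = 1.244083 / 7 = 0.1777.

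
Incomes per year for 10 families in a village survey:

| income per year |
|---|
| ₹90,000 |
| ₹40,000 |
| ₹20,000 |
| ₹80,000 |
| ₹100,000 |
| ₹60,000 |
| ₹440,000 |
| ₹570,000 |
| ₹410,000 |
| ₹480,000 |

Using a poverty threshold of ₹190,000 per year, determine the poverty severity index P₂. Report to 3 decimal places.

0.273

Poor units: ₹20,000, ₹40,000, ₹60,000, ₹80,000, ₹90,000, ₹100,000 (q = 6 of N = 10).
Gap ratios (z−y)/z: (190000−20000)/190000 = 0.8947; (190000−40000)/190000 = 0.7895; (190000−60000)/190000 = 0.6842; (190000−80000)/190000 = 0.5789; (190000−90000)/190000 = 0.5263; (190000−100000)/190000 = 0.4737.
Squared: 0.8006; 0.6233; 0.4681; 0.3352; 0.2770; 0.2244.
Sum = 2.728532; P₂ = 2.728532 / 10 = 0.273.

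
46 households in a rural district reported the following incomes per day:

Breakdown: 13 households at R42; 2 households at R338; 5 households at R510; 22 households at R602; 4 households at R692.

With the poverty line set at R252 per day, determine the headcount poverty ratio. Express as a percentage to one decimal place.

28.3%

13 of the 46 households have income below R252.
H = 13/46 = 28.3%.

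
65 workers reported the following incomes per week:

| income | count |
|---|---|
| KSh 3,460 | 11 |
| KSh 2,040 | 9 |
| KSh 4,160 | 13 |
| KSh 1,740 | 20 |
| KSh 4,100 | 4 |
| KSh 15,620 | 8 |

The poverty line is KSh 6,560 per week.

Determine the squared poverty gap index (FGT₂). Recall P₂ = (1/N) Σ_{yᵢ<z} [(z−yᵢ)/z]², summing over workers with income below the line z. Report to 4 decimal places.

Incomes under z: 20×KSh 1,740, 9×KSh 2,040, 11×KSh 3,460, 4×KSh 4,100, 13×KSh 4,160 (q = 57 of N = 65).
Relative gaps: (6560−1740)/6560 = 0.7348 (×20); (6560−2040)/6560 = 0.6890 (×9); (6560−3460)/6560 = 0.4726 (×11); (6560−4100)/6560 = 0.3750 (×4); (6560−4160)/6560 = 0.3659 (×13).
Squared: 0.5399 (×20); 0.4748 (×9); 0.2233 (×11); 0.1406 (×4); 0.1338 (×13).
Sum = 19.829110; P₂ = 19.829110 / 65 = 0.3051.

0.3051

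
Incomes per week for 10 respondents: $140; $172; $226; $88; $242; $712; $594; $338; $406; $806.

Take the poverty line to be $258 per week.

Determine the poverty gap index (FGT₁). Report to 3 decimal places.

Below z: $88, $140, $172, $226, $242 (q = 5 of N = 10).
Normalized shortfalls: (258−88)/258 = 0.6589; (258−140)/258 = 0.4574; (258−172)/258 = 0.3333; (258−226)/258 = 0.1240; (258−242)/258 = 0.0620.
Sum of shortfalls = 1.635659; P₁ averages over all N: 1.635659 / 10 = 0.164.

0.164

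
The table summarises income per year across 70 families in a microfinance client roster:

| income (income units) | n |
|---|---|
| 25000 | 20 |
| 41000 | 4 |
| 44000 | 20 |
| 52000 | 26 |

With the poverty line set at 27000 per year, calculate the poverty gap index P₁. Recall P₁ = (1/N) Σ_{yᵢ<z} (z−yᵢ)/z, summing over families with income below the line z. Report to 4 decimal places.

0.0212

Incomes under z: 20×25000 (q = 20 of N = 70).
Shortfall ratios: (27000−25000)/27000 = 0.0741 (×20).
Σ = 1.481481. Dividing by the full population N = 70 gives P₁ = 0.0212.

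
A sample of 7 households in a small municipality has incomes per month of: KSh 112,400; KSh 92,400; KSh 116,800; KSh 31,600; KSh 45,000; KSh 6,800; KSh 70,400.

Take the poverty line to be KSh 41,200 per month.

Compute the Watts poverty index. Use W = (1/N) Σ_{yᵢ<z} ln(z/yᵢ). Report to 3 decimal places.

0.295

Below z: KSh 6,800, KSh 31,600 (q = 2 of N = 7).
Log shortfalls: ln(41200/6800) = 1.8015; ln(41200/31600) = 0.2653.
W = 2.066797 / 7 = 0.295.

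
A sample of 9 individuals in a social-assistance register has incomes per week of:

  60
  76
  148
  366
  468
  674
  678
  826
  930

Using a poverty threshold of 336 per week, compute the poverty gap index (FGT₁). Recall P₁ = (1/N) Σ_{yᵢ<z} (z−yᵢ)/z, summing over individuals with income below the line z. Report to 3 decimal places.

Below z: 60, 76, 148 (q = 3 of N = 9).
Relative gaps: (336−60)/336 = 0.8214; (336−76)/336 = 0.7738; (336−148)/336 = 0.5595.
Sum of shortfalls = 2.154762; P₁ averages over all N: 2.154762 / 9 = 0.239.

0.239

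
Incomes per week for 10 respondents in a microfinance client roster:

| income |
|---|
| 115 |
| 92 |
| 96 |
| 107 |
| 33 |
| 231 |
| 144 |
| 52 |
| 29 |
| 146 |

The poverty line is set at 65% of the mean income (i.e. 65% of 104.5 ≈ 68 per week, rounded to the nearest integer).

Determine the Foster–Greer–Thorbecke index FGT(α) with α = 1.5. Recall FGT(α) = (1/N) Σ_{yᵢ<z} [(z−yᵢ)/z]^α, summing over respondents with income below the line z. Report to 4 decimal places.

0.0918

Incomes under z: 29, 33, 52 (q = 3 of N = 10).
Gap ratios (z−y)/z: (68−29)/68 = 0.5735; (68−33)/68 = 0.5147; (68−52)/68 = 0.2353.
Raised to α = 1.5: 0.43434; 0.36927; 0.11413.
Sum = 0.917744; FGT(1.5) = 0.917744 / 10 = 0.0918.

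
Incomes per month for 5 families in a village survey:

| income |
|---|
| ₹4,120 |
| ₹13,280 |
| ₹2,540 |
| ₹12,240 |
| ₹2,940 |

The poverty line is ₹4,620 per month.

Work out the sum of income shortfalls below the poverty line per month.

₹4,260

Poor units: ₹2,540, ₹2,940, ₹4,120 (q = 3 of N = 5).
Individual gaps: 4620−2540 = 2080; 4620−2940 = 1680; 4620−4120 = 500.
Aggregate gap = ₹4,260.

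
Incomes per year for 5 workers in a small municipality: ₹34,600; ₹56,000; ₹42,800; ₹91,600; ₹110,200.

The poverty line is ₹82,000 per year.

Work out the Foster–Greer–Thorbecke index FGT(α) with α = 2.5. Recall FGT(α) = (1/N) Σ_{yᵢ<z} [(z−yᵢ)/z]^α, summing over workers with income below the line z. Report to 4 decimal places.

Incomes under z: ₹34,600, ₹42,800, ₹56,000 (q = 3 of N = 5).
Shortfall ratios: (82000−34600)/82000 = 0.5780; (82000−42800)/82000 = 0.4780; (82000−56000)/82000 = 0.3171.
Raised to α = 2.5: 0.25405; 0.15801; 0.05661.
Sum = 0.468665; FGT(2.5) = 0.468665 / 5 = 0.0937.

0.0937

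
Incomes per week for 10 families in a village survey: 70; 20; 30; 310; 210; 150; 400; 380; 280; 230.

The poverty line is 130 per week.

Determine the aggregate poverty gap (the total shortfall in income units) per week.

270

Below z: 20, 30, 70 (q = 3 of N = 10).
Individual gaps: 130−20 = 110; 130−30 = 100; 130−70 = 60.
Aggregate gap = 270.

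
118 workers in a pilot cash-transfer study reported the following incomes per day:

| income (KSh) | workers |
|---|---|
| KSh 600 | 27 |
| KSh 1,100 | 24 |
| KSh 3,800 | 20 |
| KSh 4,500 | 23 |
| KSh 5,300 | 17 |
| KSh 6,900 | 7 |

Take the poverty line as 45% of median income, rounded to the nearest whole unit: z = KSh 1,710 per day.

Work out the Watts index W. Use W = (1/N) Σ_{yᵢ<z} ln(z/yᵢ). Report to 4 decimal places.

Incomes under z: 27×KSh 600, 24×KSh 1,100 (q = 51 of N = 118).
Log gaps: ln(1710/600) = 1.0473 (×27); ln(1710/1100) = 0.4412 (×24).
W = 38.866009 / 118 = 0.3294.

0.3294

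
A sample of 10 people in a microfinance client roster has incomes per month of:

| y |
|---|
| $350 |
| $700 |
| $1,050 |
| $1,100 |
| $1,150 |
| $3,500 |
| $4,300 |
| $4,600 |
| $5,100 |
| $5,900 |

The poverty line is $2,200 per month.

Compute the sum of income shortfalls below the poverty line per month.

$6,650

Poor units: $350, $700, $1,050, $1,100, $1,150 (q = 5 of N = 10).
Individual gaps: 2200−350 = 1850; 2200−700 = 1500; 2200−1050 = 1150; 2200−1100 = 1100; 2200−1150 = 1050.
Aggregate gap = $6,650.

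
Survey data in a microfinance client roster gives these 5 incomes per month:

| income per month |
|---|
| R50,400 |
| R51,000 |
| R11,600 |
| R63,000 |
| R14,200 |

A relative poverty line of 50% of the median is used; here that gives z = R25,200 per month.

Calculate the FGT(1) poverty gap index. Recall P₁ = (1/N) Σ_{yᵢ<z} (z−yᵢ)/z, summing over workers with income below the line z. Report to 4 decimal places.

0.1952

Below z: R11,600, R14,200 (q = 2 of N = 5).
Gap ratios (z−y)/z: (25200−11600)/25200 = 0.5397; (25200−14200)/25200 = 0.4365.
Σ = 0.976190. Dividing by the full population N = 5 gives P₁ = 0.1952.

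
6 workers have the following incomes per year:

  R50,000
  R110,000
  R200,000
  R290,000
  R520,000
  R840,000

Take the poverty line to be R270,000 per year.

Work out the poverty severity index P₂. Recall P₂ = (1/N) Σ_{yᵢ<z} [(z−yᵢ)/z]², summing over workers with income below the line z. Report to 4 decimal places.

0.1804

Poor units: R50,000, R110,000, R200,000 (q = 3 of N = 6).
Normalized shortfalls: (270000−50000)/270000 = 0.8148; (270000−110000)/270000 = 0.5926; (270000−200000)/270000 = 0.2593.
Squared: 0.6639; 0.3512; 0.0672.
Sum = 1.082305; P₂ = 1.082305 / 6 = 0.1804.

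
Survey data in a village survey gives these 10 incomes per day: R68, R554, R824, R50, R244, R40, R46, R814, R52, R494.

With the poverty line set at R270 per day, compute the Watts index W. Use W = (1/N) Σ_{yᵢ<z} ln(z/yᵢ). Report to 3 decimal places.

Below z: R40, R46, R50, R52, R68, R244 (q = 6 of N = 10).
ln(z/y) terms: ln(270/40) = 1.9095; ln(270/46) = 1.7698; ln(270/50) = 1.6864; ln(270/52) = 1.6472; ln(270/68) = 1.3789; ln(270/244) = 0.1013.
W = 8.493068 / 10 = 0.849.

0.849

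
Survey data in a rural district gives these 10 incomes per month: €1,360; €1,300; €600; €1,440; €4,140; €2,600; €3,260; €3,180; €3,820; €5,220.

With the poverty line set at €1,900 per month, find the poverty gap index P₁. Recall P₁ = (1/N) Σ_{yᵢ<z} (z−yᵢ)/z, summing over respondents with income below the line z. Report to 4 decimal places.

Below the line: €600, €1,300, €1,360, €1,440 (q = 4 of N = 10).
Gap ratios (z−y)/z: (1900−600)/1900 = 0.6842; (1900−1300)/1900 = 0.3158; (1900−1360)/1900 = 0.2842; (1900−1440)/1900 = 0.2421.
Σ = 1.526316. Dividing by the full population N = 10 gives P₁ = 0.1526.

0.1526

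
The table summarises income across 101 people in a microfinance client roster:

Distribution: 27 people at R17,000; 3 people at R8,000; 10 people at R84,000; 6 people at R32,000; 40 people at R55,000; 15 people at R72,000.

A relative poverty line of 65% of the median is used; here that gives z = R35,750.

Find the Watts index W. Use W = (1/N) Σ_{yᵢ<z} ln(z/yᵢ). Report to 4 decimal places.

0.2498

Below z: 3×R8,000, 27×R17,000, 6×R32,000 (q = 36 of N = 101).
ln(z/y) terms: ln(35750/8000) = 1.4971 (×3); ln(35750/17000) = 0.7433 (×27); ln(35750/32000) = 0.1108 (×6).
W = 25.226309 / 101 = 0.2498.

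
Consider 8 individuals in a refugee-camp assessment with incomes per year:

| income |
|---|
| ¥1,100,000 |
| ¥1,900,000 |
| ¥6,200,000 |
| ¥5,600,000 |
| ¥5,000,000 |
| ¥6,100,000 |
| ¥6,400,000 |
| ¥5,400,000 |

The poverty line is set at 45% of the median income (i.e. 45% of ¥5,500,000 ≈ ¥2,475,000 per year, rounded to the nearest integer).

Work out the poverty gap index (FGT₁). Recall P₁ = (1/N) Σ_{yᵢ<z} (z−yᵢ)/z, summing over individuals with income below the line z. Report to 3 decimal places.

0.098

Below the line: ¥1,100,000, ¥1,900,000 (q = 2 of N = 8).
Shortfall ratios: (2475000−1100000)/2475000 = 0.5556; (2475000−1900000)/2475000 = 0.2323.
Sum of shortfalls = 0.787879; P₁ averages over all N: 0.787879 / 8 = 0.098.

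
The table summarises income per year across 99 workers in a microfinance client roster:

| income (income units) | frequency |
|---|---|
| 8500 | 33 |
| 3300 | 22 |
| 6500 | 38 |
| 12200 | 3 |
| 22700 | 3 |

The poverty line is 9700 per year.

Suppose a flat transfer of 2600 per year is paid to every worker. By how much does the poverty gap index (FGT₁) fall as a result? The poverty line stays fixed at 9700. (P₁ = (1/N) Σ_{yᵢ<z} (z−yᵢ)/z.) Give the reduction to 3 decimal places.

Before: below the line — 22×3300, 38×6500, 33×8500; poverty gap index (FGT₁) = 0.31449.
After the 2600 transfer: below the line — 22×5900, 38×9100; poverty gap index (FGT₁) = 0.11080.
Reduction = 0.31449 − 0.11080 = 0.204.

0.204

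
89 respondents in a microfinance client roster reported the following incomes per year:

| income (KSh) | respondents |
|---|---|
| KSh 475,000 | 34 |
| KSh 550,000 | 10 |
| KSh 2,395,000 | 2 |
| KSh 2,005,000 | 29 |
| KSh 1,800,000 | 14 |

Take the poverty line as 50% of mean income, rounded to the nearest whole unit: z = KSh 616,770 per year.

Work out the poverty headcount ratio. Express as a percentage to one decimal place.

49.4%

44 of the 89 respondents have income below KSh 616,770.
H = 44/89 = 49.4%.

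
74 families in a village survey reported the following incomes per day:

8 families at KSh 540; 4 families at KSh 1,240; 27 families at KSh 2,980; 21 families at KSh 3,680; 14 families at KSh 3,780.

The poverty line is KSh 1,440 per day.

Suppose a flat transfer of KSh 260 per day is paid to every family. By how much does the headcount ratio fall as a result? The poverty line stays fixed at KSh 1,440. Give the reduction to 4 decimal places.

0.0541

Before: below the line — 8×KSh 540, 4×KSh 1,240; headcount ratio = 0.162162.
After the KSh 260 transfer: below the line — 8×KSh 800; headcount ratio = 0.108108.
Reduction = 0.162162 − 0.108108 = 0.0541.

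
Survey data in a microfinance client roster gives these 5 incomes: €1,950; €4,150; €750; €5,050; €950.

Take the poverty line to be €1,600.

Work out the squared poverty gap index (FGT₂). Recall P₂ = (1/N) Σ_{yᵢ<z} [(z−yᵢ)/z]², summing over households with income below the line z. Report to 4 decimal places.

Poor units: €750, €950 (q = 2 of N = 5).
Normalized shortfalls: (1600−750)/1600 = 0.5312; (1600−950)/1600 = 0.4062.
Squared: 0.2822; 0.1650.
Sum = 0.447266; P₂ = 0.447266 / 5 = 0.0895.

0.0895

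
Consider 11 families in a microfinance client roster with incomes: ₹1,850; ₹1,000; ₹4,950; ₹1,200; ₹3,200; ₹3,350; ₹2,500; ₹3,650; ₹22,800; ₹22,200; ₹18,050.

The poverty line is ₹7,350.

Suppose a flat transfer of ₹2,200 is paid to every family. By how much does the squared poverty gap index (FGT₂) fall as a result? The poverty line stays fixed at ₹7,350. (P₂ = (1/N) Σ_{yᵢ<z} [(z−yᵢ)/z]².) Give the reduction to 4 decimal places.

0.2095

Before: below the line — ₹1,000, ₹1,200, ₹1,850, ₹2,500, ₹3,200, ₹3,350, ₹3,650, ₹4,950; squared poverty gap index (FGT₂) = 0.310628.
After the ₹2,200 transfer: below the line — ₹3,200, ₹3,400, ₹4,050, ₹4,700, ₹5,400, ₹5,550, ₹5,850, ₹7,150; squared poverty gap index (FGT₂) = 0.101086.
Reduction = 0.310628 − 0.101086 = 0.2095.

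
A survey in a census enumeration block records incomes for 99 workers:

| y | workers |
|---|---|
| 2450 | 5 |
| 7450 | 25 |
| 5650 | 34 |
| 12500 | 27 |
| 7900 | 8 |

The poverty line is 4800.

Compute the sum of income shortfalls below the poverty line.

Poor units: 5×2450 (q = 5 of N = 99).
Individual gaps: 5×(4800−2450) = 11750.
Aggregate gap = 11750.

11750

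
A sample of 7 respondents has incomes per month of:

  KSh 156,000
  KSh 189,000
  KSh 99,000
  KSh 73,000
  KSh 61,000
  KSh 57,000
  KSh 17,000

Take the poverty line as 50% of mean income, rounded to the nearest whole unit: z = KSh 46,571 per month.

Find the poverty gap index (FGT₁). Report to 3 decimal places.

Below z: KSh 17,000 (q = 1 of N = 7).
Normalized shortfalls: (46571−17000)/46571 = 0.6350.
Σ = 0.634966. Dividing by the full population N = 7 gives P₁ = 0.091.

0.091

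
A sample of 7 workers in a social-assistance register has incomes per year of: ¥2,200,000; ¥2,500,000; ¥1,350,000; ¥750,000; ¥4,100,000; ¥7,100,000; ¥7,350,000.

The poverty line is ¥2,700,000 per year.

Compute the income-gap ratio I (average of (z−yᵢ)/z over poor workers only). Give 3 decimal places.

0.370

Below the line: ¥750,000, ¥1,350,000, ¥2,200,000, ¥2,500,000 (q = 4 of N = 7).
Relative gaps: 0.7222, 0.5000, 0.1852, 0.0741; sum = 1.481481.
The income-gap ratio divides by q (the poor only): 1.481481 / 4 = 0.370.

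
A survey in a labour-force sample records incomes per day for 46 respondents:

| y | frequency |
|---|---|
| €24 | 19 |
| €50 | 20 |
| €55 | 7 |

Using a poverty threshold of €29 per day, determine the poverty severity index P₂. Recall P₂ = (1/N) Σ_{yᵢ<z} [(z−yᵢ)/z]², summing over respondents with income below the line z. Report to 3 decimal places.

0.012

Below the line: 19×€24 (q = 19 of N = 46).
Gap ratios (z−y)/z: (29−24)/29 = 0.1724 (×19).
Squared: 0.0297 (×19).
Sum = 0.564804; P₂ = 0.564804 / 46 = 0.012.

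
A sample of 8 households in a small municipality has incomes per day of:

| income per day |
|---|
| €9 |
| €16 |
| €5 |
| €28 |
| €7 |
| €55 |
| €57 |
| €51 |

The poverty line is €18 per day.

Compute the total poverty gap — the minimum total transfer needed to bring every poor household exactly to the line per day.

Incomes under z: €5, €7, €9, €16 (q = 4 of N = 8).
Individual gaps: 18−5 = 13; 18−7 = 11; 18−9 = 9; 18−16 = 2.
Aggregate gap = €35.

€35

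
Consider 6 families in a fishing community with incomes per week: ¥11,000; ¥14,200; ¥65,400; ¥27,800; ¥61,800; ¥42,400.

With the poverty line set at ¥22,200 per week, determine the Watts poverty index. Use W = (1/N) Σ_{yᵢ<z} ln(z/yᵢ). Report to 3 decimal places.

Below z: ¥11,000, ¥14,200 (q = 2 of N = 6).
Log gaps: ln(22200/11000) = 0.7022; ln(22200/14200) = 0.4469.
W = 1.149047 / 6 = 0.192.

0.192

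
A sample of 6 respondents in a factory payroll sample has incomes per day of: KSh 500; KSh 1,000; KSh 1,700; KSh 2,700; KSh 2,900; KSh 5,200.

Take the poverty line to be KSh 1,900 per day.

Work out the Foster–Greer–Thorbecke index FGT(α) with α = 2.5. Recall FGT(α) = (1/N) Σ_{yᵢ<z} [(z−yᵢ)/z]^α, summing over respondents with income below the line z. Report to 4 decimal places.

Below the line: KSh 500, KSh 1,000, KSh 1,700 (q = 3 of N = 6).
Relative gaps: (1900−500)/1900 = 0.7368; (1900−1000)/1900 = 0.4737; (1900−1700)/1900 = 0.1053.
Raised to α = 2.5: 0.46605; 0.15443; 0.00359.
Sum = 0.624075; FGT(2.5) = 0.624075 / 6 = 0.1040.

0.1040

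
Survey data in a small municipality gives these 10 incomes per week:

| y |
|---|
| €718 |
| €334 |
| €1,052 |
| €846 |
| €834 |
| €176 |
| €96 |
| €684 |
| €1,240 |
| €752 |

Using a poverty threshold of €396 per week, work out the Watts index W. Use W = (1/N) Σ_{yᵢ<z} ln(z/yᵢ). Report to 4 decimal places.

0.2398

Below z: €96, €176, €334 (q = 3 of N = 10).
Log shortfalls: ln(396/96) = 1.4171; ln(396/176) = 0.8109; ln(396/334) = 0.1703.
W = 2.398269 / 10 = 0.2398.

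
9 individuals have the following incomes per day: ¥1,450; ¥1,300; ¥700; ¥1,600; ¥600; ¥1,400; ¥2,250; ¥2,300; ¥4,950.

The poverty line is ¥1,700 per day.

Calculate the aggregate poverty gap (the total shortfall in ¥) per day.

¥3,150

Below z: ¥600, ¥700, ¥1,300, ¥1,400, ¥1,450, ¥1,600 (q = 6 of N = 9).
Individual gaps: 1700−600 = 1100; 1700−700 = 1000; 1700−1300 = 400; 1700−1400 = 300; 1700−1450 = 250; 1700−1600 = 100.
Aggregate gap = ¥3,150.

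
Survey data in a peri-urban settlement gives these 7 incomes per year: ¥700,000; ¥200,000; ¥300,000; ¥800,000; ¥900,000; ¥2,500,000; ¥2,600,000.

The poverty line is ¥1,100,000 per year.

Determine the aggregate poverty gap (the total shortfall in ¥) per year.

Incomes under z: ¥200,000, ¥300,000, ¥700,000, ¥800,000, ¥900,000 (q = 5 of N = 7).
Individual gaps: 1100000−200000 = 900000; 1100000−300000 = 800000; 1100000−700000 = 400000; 1100000−800000 = 300000; 1100000−900000 = 200000.
Aggregate gap = ¥2,600,000.

¥2,600,000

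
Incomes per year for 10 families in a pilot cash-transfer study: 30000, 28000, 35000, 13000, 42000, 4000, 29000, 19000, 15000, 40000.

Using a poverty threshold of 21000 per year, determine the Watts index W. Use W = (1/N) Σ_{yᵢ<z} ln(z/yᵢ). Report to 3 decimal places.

0.257

Incomes under z: 4000, 13000, 15000, 19000 (q = 4 of N = 10).
ln(z/y) terms: ln(21000/4000) = 1.6582; ln(21000/13000) = 0.4796; ln(21000/15000) = 0.3365; ln(21000/19000) = 0.1001.
W = 2.574357 / 10 = 0.257.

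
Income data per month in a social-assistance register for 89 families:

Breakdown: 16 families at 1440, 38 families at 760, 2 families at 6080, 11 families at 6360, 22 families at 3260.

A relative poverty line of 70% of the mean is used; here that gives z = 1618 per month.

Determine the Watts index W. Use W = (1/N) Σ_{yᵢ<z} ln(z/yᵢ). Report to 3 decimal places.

0.344

Poor units: 38×760, 16×1440 (q = 54 of N = 89).
Log shortfalls: ln(1618/760) = 0.7556 (×38); ln(1618/1440) = 0.1165 (×16).
W = 30.578615 / 89 = 0.344.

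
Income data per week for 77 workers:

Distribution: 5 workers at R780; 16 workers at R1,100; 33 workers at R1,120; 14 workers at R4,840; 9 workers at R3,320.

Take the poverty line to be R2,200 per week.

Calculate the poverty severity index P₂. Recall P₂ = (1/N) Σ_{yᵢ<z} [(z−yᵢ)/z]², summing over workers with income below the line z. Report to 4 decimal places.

0.1823

Poor units: 5×R780, 16×R1,100, 33×R1,120 (q = 54 of N = 77).
Normalized shortfalls: (2200−780)/2200 = 0.6455 (×5); (2200−1100)/2200 = 0.5000 (×16); (2200−1120)/2200 = 0.4909 (×33).
Squared: 0.4166 (×5); 0.2500 (×16); 0.2410 (×33).
Sum = 14.035785; P₂ = 14.035785 / 77 = 0.1823.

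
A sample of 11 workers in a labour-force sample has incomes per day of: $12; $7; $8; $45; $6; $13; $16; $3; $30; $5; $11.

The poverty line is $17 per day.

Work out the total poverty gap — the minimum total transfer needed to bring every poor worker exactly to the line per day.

$72

Below z: $3, $5, $6, $7, $8, $11, $12, $13, $16 (q = 9 of N = 11).
Individual gaps: 17−3 = 14; 17−5 = 12; 17−6 = 11; 17−7 = 10; 17−8 = 9; 17−11 = 6; 17−12 = 5; 17−13 = 4; 17−16 = 1.
Aggregate gap = $72.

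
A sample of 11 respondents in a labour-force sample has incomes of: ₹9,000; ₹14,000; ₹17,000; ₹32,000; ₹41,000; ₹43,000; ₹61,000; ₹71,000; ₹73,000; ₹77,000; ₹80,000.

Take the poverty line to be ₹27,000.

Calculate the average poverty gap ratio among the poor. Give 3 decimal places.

0.506

Below the line: ₹9,000, ₹14,000, ₹17,000 (q = 3 of N = 11).
Relative gaps: 0.6667, 0.4815, 0.3704; sum = 1.518519.
I averages over the q = 3 poor units only: 1.518519 / 3 = 0.506.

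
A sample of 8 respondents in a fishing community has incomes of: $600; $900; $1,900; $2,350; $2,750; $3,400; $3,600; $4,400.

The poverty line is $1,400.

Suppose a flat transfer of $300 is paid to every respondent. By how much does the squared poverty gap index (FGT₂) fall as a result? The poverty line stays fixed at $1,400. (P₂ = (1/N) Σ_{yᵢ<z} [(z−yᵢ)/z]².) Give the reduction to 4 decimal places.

Before: below the line — $600, $900; squared poverty gap index (FGT₂) = 0.056760.
After the $300 transfer: below the line — $900, $1,200; squared poverty gap index (FGT₂) = 0.018495.
Reduction = 0.056760 − 0.018495 = 0.0383.

0.0383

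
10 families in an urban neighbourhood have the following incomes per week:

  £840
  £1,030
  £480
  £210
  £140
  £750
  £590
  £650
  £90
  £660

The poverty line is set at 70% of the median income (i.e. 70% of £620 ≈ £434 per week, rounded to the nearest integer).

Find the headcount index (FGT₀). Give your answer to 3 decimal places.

3 of the 10 families have income below £434.
H = 3/10 = 0.300.

0.300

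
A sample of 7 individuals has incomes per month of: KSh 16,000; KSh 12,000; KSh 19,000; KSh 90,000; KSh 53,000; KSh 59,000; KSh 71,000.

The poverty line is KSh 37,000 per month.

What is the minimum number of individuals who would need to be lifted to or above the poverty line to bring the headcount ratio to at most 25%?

3 of the 7 individuals are poor, so H = 3/7 = 0.429.
A headcount ratio of at most 25% allows at most ⌊0.25 × 7⌋ = 1 poor individuals.
So at least 3 − 1 = 2 must be lifted.

2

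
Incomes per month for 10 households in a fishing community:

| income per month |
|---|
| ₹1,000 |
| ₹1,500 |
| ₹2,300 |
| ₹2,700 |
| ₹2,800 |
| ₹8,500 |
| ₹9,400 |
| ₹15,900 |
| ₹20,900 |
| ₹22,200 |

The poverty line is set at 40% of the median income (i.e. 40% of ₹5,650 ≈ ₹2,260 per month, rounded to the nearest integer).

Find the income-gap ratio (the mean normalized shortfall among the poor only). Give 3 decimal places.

Below z: ₹1,000, ₹1,500 (q = 2 of N = 10).
Shortfall ratios (z−y)/z: 0.5575, 0.3363; sum = 0.893805.
The income-gap ratio divides by q (the poor only): 0.893805 / 2 = 0.447.

0.447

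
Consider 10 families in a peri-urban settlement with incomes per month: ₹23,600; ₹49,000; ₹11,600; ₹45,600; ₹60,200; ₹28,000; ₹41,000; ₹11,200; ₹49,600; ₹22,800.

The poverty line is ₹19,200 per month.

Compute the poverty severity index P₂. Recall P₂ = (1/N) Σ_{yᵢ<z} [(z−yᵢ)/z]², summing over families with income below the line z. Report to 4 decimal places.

0.0330

Below z: ₹11,200, ₹11,600 (q = 2 of N = 10).
Normalized shortfalls: (19200−11200)/19200 = 0.4167; (19200−11600)/19200 = 0.3958.
Squared: 0.1736; 0.1567.
Sum = 0.330295; P₂ = 0.330295 / 10 = 0.0330.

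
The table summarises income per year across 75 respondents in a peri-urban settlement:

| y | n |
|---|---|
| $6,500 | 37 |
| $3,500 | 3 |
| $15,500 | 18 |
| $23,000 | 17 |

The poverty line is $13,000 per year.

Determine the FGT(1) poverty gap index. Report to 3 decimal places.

0.276

Incomes under z: 3×$3,500, 37×$6,500 (q = 40 of N = 75).
Normalized shortfalls: (13000−3500)/13000 = 0.7308 (×3); (13000−6500)/13000 = 0.5000 (×37).
Σ = 20.692308. Dividing by the full population N = 75 gives P₁ = 0.276.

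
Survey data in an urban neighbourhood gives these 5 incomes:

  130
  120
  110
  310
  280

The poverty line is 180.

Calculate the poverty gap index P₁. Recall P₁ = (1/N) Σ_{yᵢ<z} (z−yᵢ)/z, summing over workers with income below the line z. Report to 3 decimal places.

Poor units: 110, 120, 130 (q = 3 of N = 5).
Gap ratios (z−y)/z: (180−110)/180 = 0.3889; (180−120)/180 = 0.3333; (180−130)/180 = 0.2778.
Sum of shortfalls = 1.000000; P₁ averages over all N: 1.000000 / 5 = 0.200.

0.200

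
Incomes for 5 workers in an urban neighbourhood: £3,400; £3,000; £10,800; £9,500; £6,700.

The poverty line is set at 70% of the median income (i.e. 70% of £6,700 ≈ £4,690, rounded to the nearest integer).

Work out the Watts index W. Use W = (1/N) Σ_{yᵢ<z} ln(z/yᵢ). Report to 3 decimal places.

0.154

Poor units: £3,000, £3,400 (q = 2 of N = 5).
Log shortfalls: ln(4690/3000) = 0.4468; ln(4690/3400) = 0.3217.
W = 0.768477 / 5 = 0.154.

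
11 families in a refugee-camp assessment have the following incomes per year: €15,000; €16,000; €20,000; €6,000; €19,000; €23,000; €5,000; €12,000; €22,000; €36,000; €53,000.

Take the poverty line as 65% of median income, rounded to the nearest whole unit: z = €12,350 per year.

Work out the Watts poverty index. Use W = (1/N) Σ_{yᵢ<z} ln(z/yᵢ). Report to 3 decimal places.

0.150

Below the line: €5,000, €6,000, €12,000 (q = 3 of N = 11).
Log gaps: ln(12350/5000) = 0.9042; ln(12350/6000) = 0.7219; ln(12350/12000) = 0.0287.
W = 1.654864 / 11 = 0.150.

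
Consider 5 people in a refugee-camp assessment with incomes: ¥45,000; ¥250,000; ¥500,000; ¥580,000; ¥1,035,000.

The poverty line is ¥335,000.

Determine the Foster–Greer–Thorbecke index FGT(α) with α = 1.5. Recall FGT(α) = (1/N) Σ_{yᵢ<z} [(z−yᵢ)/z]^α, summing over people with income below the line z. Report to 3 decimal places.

Incomes under z: ¥45,000, ¥250,000 (q = 2 of N = 5).
Gap ratios (z−y)/z: (335000−45000)/335000 = 0.8657; (335000−250000)/335000 = 0.2537.
Raised to α = 1.5: 0.80543; 0.12781.
Sum = 0.933243; FGT(1.5) = 0.933243 / 5 = 0.187.

0.187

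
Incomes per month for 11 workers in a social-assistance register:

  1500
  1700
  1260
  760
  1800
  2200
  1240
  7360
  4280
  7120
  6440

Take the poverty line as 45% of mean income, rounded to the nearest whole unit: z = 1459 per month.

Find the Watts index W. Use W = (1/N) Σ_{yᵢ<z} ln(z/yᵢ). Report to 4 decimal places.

Below z: 760, 1240, 1260 (q = 3 of N = 11).
ln(z/y) terms: ln(1459/760) = 0.6522; ln(1459/1240) = 0.1626; ln(1459/1260) = 0.1466.
W = 0.961468 / 11 = 0.0874.

0.0874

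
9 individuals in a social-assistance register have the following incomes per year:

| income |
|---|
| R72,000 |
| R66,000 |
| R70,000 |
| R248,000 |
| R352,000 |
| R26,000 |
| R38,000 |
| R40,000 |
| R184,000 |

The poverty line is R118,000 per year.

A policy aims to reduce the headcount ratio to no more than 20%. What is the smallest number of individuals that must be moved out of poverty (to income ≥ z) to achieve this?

6 of the 9 individuals are poor, so H = 6/9 = 0.667.
A headcount ratio of at most 20% allows at most ⌊0.20 × 9⌋ = 1 poor individuals.
So at least 6 − 1 = 5 must be lifted.

5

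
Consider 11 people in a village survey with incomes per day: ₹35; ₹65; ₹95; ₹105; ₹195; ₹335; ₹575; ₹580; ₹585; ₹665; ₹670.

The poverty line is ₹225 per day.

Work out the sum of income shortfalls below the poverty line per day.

₹630

Below the line: ₹35, ₹65, ₹95, ₹105, ₹195 (q = 5 of N = 11).
Individual gaps: 225−35 = 190; 225−65 = 160; 225−95 = 130; 225−105 = 120; 225−195 = 30.
Aggregate gap = ₹630.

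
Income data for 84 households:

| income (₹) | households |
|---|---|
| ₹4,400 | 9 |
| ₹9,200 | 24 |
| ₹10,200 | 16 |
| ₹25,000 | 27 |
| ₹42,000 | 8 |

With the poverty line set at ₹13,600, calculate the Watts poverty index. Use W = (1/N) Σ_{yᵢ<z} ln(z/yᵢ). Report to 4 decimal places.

0.2874

Below the line: 9×₹4,400, 24×₹9,200, 16×₹10,200 (q = 49 of N = 84).
Log shortfalls: ln(13600/4400) = 1.1285 (×9); ln(13600/9200) = 0.3909 (×24); ln(13600/10200) = 0.2877 (×16).
W = 24.139892 / 84 = 0.2874.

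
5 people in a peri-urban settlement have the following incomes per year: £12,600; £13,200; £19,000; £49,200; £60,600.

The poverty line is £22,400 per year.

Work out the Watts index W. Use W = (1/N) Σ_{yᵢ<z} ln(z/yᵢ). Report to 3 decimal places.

0.254

Incomes under z: £12,600, £13,200, £19,000 (q = 3 of N = 5).
Log gaps: ln(22400/12600) = 0.5754; ln(22400/13200) = 0.5288; ln(22400/19000) = 0.1646.
W = 1.268830 / 5 = 0.254.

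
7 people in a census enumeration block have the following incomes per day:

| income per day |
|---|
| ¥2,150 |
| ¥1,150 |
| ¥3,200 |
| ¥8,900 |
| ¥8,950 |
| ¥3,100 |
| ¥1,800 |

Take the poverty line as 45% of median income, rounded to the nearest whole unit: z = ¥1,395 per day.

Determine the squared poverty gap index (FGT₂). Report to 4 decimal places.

Below the line: ¥1,150 (q = 1 of N = 7).
Relative gaps: (1395−1150)/1395 = 0.1756.
Squared: 0.0308.
Sum = 0.030845; P₂ = 0.030845 / 7 = 0.0044.

0.0044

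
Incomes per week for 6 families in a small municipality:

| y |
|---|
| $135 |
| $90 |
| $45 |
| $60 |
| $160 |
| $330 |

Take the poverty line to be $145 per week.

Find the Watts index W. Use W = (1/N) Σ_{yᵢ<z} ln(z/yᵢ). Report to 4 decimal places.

0.4335

Below z: $45, $60, $90, $135 (q = 4 of N = 6).
ln(z/y) terms: ln(145/45) = 1.1701; ln(145/60) = 0.8824; ln(145/90) = 0.4769; ln(145/135) = 0.0715.
W = 2.600843 / 6 = 0.4335.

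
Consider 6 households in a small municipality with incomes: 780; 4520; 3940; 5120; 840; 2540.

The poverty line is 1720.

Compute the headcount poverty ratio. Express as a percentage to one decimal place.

2 of the 6 households have income below 1720.
H = 2/6 = 33.3%.

33.3%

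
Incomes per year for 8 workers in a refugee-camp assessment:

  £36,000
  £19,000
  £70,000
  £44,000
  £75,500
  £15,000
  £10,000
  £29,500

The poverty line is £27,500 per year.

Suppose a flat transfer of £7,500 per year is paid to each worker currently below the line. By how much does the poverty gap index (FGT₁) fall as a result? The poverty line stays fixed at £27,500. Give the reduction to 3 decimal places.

0.102

Before: below the line — £10,000, £15,000, £19,000; poverty gap index (FGT₁) = 0.17500.
After the £7,500 transfer: below the line — £17,500, £22,500, £26,500; poverty gap index (FGT₁) = 0.07273.
Reduction = 0.17500 − 0.07273 = 0.102.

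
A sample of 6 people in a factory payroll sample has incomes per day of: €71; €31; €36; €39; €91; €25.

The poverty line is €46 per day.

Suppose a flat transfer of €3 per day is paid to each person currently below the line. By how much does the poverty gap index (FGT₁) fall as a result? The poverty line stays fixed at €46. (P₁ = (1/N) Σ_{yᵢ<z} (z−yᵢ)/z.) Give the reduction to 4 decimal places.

Before: below the line — €25, €31, €36, €39; poverty gap index (FGT₁) = 0.192029.
After the €3 transfer: below the line — €28, €34, €39, €42; poverty gap index (FGT₁) = 0.148551.
Reduction = 0.192029 − 0.148551 = 0.0435.

0.0435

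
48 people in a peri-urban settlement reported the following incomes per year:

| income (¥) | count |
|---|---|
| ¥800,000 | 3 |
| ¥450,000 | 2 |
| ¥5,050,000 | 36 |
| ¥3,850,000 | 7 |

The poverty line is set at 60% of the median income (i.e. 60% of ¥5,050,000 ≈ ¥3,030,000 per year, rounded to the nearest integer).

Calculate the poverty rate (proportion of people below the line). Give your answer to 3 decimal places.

0.104

5 of the 48 people have income below ¥3,030,000.
H = 5/48 = 0.104.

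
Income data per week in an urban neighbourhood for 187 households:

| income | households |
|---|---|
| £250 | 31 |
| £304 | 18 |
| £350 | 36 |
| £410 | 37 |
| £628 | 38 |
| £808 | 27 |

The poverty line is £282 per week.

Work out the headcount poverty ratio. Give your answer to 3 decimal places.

31 of the 187 households have income below £282.
H = 31/187 = 0.166.

0.166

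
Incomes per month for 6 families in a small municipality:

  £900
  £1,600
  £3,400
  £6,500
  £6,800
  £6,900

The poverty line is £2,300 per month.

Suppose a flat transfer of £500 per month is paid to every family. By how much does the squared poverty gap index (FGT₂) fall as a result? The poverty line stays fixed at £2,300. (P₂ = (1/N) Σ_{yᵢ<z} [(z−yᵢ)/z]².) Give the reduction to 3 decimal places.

Before: below the line — £900, £1,600; squared poverty gap index (FGT₂) = 0.07719.
After the £500 transfer: below the line — £1,400, £2,100; squared poverty gap index (FGT₂) = 0.02678.
Reduction = 0.07719 − 0.02678 = 0.050.

0.050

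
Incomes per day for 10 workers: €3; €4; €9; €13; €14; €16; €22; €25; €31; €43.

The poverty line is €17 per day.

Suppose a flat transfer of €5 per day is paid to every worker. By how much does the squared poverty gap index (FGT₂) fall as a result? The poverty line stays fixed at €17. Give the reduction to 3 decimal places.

Before: below the line — €3, €4, €9, €13, €14, €16; squared poverty gap index (FGT₂) = 0.15744.
After the €5 transfer: below the line — €8, €9, €14; squared poverty gap index (FGT₂) = 0.05329.
Reduction = 0.15744 − 0.05329 = 0.104.

0.104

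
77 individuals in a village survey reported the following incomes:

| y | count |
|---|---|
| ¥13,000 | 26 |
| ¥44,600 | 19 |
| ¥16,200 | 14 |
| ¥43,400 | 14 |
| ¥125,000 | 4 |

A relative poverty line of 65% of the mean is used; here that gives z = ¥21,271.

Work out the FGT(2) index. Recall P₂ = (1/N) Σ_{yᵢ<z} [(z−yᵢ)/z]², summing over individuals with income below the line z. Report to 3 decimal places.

Below z: 26×¥13,000, 14×¥16,200 (q = 40 of N = 77).
Relative gaps: (21271−13000)/21271 = 0.3888 (×26); (21271−16200)/21271 = 0.2384 (×14).
Squared: 0.1512 (×26); 0.0568 (×14).
Sum = 4.726777; P₂ = 4.726777 / 77 = 0.061.

0.061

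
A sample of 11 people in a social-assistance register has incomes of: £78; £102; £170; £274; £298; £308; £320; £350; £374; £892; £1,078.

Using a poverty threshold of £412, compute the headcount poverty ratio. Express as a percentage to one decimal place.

81.8%

9 of the 11 people have income below £412.
H = 9/11 = 81.8%.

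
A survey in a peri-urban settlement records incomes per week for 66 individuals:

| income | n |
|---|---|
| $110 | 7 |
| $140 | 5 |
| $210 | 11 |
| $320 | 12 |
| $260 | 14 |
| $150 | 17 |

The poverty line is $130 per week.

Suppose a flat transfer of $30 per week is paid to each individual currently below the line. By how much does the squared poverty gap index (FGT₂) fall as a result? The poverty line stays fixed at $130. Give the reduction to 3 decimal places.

0.003

Before: below the line — 7×$110; squared poverty gap index (FGT₂) = 0.00251.
After the $30 transfer: below the line — none; squared poverty gap index (FGT₂) = 0.00000.
Reduction = 0.00251 − 0.00000 = 0.003.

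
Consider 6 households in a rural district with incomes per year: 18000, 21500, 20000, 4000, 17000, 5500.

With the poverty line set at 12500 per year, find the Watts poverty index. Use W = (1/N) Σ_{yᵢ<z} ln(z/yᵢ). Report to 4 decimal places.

0.3267

Below z: 4000, 5500 (q = 2 of N = 6).
Log shortfalls: ln(12500/4000) = 1.1394; ln(12500/5500) = 0.8210.
W = 1.960415 / 6 = 0.3267.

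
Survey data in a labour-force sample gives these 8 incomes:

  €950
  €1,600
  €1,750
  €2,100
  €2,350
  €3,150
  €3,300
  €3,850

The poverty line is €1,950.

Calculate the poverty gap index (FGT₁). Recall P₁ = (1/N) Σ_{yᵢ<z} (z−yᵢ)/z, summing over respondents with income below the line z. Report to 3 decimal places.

Poor units: €950, €1,600, €1,750 (q = 3 of N = 8).
Normalized shortfalls: (1950−950)/1950 = 0.5128; (1950−1600)/1950 = 0.1795; (1950−1750)/1950 = 0.1026.
Σ = 0.794872. Dividing by the full population N = 8 gives P₁ = 0.099.

0.099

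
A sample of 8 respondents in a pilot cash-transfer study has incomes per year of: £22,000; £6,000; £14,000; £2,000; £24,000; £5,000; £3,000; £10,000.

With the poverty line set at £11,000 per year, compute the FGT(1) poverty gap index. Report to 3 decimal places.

Below the line: £2,000, £3,000, £5,000, £6,000, £10,000 (q = 5 of N = 8).
Normalized shortfalls: (11000−2000)/11000 = 0.8182; (11000−3000)/11000 = 0.7273; (11000−5000)/11000 = 0.5455; (11000−6000)/11000 = 0.4545; (11000−10000)/11000 = 0.0909.
Σ = 2.636364. Dividing by the full population N = 8 gives P₁ = 0.330.

0.330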